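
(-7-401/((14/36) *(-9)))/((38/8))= 3012/133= 22.65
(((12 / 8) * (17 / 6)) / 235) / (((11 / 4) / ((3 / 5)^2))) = 0.00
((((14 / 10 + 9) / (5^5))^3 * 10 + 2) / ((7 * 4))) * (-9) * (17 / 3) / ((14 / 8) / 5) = -77819838560766 / 7476806640625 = -10.41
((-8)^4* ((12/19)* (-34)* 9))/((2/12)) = -90243072/19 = -4749635.37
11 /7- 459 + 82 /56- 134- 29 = -17331 /28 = -618.96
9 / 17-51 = -858 / 17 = -50.47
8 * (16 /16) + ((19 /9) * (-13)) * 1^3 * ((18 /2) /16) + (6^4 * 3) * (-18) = -1119863 /16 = -69991.44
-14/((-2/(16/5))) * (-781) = -87472/5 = -17494.40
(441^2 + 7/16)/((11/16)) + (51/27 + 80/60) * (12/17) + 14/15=793493263/2805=282885.30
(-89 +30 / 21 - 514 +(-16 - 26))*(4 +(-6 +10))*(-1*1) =36040 / 7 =5148.57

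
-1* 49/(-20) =49/20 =2.45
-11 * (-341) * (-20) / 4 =-18755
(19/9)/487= 19/4383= 0.00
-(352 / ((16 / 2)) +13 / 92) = -4061 / 92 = -44.14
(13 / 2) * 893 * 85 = 986765 / 2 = 493382.50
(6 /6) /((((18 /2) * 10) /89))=89 /90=0.99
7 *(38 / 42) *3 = 19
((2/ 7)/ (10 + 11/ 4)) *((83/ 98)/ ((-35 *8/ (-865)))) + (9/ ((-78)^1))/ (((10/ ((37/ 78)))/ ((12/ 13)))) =0.05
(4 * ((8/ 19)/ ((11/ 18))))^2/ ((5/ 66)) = 1990656/ 19855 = 100.26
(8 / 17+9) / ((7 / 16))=368 / 17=21.65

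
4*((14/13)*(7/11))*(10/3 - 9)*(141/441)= -6392/1287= -4.97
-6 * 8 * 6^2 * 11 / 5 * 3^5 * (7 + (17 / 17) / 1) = -36951552 / 5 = -7390310.40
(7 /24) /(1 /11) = 77 /24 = 3.21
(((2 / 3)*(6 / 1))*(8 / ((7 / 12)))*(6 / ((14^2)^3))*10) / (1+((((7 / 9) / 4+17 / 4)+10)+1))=810 / 30471091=0.00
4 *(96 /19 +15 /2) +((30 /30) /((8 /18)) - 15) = 2847 /76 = 37.46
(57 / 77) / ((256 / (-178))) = -5073 / 9856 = -0.51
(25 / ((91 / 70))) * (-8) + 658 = 6554 / 13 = 504.15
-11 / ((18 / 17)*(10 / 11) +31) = -2057 / 5977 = -0.34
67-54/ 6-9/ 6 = 113/ 2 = 56.50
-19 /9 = -2.11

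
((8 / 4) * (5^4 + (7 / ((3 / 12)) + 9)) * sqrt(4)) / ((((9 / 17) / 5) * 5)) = 45016 / 9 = 5001.78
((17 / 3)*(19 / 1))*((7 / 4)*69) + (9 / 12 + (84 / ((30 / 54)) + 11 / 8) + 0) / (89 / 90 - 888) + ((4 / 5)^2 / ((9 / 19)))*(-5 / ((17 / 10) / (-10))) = 13040.32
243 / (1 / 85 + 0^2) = 20655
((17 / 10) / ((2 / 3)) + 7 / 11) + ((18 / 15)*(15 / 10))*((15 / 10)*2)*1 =1889 / 220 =8.59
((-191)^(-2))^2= 1/1330863361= 0.00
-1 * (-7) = 7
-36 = -36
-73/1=-73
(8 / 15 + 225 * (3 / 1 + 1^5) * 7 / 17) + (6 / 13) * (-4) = 1224148 / 3315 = 369.28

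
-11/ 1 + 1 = -10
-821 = -821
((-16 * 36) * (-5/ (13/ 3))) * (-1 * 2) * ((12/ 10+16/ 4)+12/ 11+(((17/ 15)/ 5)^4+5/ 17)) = -4989169158656/ 569765625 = -8756.53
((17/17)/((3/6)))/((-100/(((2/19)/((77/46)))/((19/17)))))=-782/694925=-0.00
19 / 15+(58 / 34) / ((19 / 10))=10487 / 4845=2.16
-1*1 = -1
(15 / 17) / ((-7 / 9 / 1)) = -135 / 119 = -1.13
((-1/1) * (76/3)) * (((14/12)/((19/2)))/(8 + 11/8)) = -224/675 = -0.33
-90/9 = -10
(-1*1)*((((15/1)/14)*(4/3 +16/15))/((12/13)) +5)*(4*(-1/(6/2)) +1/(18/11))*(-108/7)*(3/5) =-12753/245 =-52.05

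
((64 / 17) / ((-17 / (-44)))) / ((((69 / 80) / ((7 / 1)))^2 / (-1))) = -883097600 / 1375929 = -641.82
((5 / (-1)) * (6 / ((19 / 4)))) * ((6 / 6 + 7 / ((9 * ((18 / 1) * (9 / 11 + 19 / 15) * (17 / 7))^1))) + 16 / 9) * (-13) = 228.77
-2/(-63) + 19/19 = 65/63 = 1.03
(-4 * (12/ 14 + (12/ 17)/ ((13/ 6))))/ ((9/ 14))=-4880/ 663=-7.36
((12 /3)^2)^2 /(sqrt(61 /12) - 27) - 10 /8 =-375211 /34748 - 512 * sqrt(183) /8687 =-11.60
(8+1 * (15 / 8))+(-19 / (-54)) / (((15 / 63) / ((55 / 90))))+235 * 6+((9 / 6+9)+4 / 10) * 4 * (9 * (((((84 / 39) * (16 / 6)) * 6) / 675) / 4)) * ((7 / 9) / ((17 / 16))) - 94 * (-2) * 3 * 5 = 4244.44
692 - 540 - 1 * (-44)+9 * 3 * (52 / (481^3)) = 1677830080 / 8560357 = 196.00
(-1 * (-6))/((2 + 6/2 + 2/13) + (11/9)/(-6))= 4212/3475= 1.21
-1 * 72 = -72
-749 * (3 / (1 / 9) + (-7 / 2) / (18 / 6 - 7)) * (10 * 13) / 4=-10856755 / 16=-678547.19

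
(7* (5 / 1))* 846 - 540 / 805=4767102 / 161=29609.33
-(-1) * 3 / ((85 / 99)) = 297 / 85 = 3.49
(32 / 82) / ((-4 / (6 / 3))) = -8 / 41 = -0.20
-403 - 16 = -419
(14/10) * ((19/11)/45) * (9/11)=133/3025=0.04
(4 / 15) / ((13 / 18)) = 24 / 65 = 0.37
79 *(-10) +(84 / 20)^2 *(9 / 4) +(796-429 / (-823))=3803187 / 82300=46.21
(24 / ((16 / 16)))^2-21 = 555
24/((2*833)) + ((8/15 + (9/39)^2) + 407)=860712676/2111655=407.60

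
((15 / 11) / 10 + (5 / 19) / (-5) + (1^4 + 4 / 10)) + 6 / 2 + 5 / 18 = 44782 / 9405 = 4.76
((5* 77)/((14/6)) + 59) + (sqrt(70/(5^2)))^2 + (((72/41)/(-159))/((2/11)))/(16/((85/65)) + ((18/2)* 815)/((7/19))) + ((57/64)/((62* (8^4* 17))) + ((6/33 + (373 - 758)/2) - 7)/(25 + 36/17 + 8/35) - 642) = -10153736113896041396446051/24033154548526447329280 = -422.49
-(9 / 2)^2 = -81 / 4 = -20.25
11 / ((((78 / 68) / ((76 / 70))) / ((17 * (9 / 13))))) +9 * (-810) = -42395538 / 5915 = -7167.46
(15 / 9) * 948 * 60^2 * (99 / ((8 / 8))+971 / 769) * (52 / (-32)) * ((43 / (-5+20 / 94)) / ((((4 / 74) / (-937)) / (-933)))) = 103527411419749872360 / 769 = 134626022652470575.24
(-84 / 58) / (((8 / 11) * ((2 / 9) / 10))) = -10395 / 116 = -89.61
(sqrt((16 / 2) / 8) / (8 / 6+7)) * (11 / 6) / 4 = 11 / 200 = 0.06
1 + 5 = 6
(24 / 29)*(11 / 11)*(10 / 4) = 2.07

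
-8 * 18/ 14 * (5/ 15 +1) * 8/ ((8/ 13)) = -178.29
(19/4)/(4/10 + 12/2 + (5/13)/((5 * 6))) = 3705/5002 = 0.74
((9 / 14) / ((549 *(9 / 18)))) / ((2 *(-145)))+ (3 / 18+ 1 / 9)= 154783 / 557235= 0.28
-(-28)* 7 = 196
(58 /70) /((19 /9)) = 0.39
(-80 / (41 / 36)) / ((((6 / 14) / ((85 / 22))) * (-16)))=17850 / 451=39.58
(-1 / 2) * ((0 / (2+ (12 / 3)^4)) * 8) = 0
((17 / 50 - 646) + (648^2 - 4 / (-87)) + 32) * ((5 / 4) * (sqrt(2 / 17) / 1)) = 1823913179 * sqrt(34) / 59160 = 179769.27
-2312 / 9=-256.89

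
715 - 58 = 657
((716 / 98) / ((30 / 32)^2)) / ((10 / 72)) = 366592 / 6125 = 59.85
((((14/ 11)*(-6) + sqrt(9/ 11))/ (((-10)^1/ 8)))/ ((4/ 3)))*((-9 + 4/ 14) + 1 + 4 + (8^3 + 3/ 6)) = 128214/ 55-64107*sqrt(11)/ 770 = 2055.04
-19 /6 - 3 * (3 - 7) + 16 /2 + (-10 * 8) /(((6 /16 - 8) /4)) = 21521 /366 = 58.80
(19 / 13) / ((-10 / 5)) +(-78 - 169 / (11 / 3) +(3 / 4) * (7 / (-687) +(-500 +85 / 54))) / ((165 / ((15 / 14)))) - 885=-46111672261 / 51871248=-888.96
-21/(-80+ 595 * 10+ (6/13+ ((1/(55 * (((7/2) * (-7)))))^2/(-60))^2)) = -3240262862352140625/905801833711596937513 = -0.00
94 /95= 0.99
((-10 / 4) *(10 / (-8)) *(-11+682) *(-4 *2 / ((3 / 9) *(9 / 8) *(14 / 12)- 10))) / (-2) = -134200 / 153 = -877.12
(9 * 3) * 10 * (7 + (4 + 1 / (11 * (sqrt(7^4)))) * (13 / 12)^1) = 3299265 / 1078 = 3060.54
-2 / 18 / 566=-1 / 5094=-0.00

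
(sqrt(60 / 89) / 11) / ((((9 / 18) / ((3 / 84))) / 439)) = 439 * sqrt(1335) / 6853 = 2.34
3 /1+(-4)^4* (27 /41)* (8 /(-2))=-27525 /41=-671.34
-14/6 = -7/3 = -2.33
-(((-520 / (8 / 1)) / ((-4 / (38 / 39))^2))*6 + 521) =-38833 / 78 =-497.86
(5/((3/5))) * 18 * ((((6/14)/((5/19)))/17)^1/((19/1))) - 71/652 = 50231/77588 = 0.65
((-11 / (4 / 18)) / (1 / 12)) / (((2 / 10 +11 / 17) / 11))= -30855 / 4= -7713.75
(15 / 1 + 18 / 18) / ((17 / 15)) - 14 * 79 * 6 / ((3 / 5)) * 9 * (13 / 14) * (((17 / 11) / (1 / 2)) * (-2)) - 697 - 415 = 106643776 / 187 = 570287.57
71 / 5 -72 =-289 / 5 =-57.80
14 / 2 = 7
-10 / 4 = -2.50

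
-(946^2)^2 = -800874647056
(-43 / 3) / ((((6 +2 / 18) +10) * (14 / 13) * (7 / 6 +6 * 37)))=-387 / 104545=-0.00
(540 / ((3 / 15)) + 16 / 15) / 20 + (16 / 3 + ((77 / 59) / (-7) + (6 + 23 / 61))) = 146.58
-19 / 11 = -1.73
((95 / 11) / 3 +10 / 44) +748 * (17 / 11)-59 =72607 / 66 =1100.11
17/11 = 1.55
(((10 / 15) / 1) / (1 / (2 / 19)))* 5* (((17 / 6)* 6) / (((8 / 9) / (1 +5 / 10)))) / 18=0.56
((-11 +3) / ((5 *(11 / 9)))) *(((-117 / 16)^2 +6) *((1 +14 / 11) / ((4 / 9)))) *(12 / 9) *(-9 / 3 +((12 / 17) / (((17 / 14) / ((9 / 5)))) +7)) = -749389725 / 279752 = -2678.76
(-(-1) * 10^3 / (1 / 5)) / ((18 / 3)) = 2500 / 3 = 833.33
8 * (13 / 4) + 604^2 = 364842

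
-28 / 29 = -0.97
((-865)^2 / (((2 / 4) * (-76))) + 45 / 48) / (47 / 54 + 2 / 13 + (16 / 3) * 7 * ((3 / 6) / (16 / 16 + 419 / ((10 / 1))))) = -23110073415 / 1712888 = -13491.88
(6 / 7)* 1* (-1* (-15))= 90 / 7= 12.86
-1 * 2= -2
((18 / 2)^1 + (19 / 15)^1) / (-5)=-154 / 75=-2.05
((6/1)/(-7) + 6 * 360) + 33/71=1073325/497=2159.61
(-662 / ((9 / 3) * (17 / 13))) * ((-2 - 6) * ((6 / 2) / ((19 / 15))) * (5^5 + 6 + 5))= 3238609920 / 323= 10026656.10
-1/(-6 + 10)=-1/4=-0.25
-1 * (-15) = 15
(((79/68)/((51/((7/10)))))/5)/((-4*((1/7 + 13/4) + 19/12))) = -3871/24160400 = -0.00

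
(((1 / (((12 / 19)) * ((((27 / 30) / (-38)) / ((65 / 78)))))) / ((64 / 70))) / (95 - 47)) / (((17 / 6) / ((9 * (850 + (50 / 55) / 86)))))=-126999123125 / 37052928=-3427.51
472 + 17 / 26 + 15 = 12679 / 26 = 487.65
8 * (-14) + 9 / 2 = -215 / 2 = -107.50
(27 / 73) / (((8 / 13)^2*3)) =1521 / 4672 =0.33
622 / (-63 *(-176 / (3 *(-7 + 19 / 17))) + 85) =-15550 / 13583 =-1.14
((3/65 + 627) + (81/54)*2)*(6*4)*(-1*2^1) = -1965744/65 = -30242.22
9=9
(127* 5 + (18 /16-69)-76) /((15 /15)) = 3929 /8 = 491.12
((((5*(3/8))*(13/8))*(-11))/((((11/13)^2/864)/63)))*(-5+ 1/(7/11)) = 96096780/11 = 8736070.91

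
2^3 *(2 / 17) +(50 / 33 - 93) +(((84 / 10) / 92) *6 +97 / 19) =-104057603 / 1225785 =-84.89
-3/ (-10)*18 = 27/ 5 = 5.40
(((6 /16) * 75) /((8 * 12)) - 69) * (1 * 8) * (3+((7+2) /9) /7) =-193479 /112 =-1727.49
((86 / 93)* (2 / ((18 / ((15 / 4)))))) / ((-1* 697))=-215 / 388926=-0.00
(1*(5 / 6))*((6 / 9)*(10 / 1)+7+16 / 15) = 12.28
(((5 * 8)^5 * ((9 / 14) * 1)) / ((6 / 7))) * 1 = 76800000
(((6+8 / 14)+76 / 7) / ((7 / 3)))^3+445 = 101381701 / 117649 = 861.73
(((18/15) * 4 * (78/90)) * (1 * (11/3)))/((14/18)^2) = 30888/1225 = 25.21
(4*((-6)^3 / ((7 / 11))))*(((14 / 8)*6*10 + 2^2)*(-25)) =25898400 / 7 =3699771.43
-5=-5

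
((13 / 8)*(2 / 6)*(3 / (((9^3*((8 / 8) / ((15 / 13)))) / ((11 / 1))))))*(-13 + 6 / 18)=-1045 / 2916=-0.36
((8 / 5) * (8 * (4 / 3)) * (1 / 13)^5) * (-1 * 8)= -2048 / 5569395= -0.00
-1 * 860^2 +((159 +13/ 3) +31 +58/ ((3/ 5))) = -739309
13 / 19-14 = -253 / 19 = -13.32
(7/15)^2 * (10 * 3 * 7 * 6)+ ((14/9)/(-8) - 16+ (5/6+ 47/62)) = 1449667/5580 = 259.80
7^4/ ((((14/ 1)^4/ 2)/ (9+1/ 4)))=37/ 32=1.16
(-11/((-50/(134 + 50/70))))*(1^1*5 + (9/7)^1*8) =1109911/2450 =453.02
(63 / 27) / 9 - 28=-749 / 27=-27.74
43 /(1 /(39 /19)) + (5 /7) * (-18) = 10029 /133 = 75.41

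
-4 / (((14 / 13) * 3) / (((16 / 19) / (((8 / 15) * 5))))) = -52 / 133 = -0.39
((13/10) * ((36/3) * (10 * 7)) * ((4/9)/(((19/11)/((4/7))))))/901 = 9152/51357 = 0.18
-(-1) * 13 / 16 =13 / 16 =0.81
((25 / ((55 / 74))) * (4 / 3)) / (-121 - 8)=-1480 / 4257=-0.35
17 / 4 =4.25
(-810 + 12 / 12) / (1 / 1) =-809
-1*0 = 0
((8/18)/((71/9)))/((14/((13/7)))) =26/3479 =0.01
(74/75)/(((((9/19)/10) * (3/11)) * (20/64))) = 244.40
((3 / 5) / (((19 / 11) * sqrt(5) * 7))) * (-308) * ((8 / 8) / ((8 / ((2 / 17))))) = -0.10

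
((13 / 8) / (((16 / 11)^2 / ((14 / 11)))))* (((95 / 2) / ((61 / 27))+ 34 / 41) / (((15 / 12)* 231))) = 1421069 / 19207680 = 0.07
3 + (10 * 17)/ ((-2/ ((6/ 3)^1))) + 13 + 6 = -148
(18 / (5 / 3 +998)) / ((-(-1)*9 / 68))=408 / 2999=0.14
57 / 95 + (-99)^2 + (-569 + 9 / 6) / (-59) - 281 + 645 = 6003379 / 590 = 10175.22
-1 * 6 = -6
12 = 12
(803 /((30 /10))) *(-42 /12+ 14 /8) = -5621 /12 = -468.42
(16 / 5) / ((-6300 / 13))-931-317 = -9828052 / 7875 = -1248.01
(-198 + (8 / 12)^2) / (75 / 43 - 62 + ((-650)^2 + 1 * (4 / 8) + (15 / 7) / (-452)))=-241900456 / 517264555113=-0.00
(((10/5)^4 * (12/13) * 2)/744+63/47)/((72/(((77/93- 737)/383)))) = -223714678/6071935311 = -0.04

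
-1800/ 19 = -94.74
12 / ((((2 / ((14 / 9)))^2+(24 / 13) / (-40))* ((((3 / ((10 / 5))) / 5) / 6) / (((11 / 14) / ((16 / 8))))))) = 58.68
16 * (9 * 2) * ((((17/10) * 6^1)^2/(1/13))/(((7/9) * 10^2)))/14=10955412/30625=357.73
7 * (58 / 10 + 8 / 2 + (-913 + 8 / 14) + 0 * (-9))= -31592 / 5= -6318.40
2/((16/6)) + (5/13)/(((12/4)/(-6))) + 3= 155/52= 2.98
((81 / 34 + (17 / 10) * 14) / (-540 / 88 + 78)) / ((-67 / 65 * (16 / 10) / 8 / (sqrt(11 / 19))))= -3182465 * sqrt(209) / 34214421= -1.34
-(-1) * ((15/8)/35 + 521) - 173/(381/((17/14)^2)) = 77720399/149352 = 520.38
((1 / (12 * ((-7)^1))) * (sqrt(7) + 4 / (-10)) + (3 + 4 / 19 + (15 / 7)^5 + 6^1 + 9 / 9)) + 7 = 597766039 / 9579990 - sqrt(7) / 84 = 62.37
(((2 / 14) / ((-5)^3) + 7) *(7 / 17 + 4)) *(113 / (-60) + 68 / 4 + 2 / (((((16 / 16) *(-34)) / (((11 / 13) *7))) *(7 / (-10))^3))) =498.13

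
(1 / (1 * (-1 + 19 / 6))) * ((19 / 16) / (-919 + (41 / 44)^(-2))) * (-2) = 31939 / 26743652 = 0.00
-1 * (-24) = 24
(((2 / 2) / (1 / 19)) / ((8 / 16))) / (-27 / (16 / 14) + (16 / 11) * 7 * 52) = 3344 / 44513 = 0.08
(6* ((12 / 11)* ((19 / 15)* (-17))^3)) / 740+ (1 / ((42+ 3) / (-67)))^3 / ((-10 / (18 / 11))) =-1808578187 / 20604375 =-87.78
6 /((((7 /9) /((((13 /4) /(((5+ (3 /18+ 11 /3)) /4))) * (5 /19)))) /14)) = 42120 /1007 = 41.83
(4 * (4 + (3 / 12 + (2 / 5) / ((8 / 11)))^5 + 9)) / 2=83298 / 3125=26.66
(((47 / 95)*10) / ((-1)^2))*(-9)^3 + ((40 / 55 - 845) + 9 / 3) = -929612 / 209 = -4447.90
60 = 60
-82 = -82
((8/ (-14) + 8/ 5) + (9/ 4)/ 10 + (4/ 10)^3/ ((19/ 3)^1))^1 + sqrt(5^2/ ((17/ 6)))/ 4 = 2.01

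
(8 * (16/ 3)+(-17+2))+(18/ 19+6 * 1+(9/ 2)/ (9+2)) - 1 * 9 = 32633/ 1254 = 26.02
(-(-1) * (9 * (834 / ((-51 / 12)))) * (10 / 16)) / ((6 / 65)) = -406575 / 34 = -11958.09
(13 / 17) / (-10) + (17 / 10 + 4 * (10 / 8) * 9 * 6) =23088 / 85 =271.62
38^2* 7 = 10108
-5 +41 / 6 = 11 / 6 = 1.83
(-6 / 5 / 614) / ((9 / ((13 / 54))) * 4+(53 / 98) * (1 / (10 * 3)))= -22932 / 1754827043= -0.00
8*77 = 616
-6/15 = -2/5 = -0.40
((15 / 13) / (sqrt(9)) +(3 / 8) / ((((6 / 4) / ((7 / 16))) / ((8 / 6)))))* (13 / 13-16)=-1655 / 208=-7.96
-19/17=-1.12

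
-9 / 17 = -0.53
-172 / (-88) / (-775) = -43 / 17050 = -0.00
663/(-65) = -51/5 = -10.20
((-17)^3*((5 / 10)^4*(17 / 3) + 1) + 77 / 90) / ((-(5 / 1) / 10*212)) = 4789559 / 76320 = 62.76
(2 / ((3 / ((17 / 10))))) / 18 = 17 / 270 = 0.06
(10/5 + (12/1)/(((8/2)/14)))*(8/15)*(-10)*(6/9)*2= -2816/9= -312.89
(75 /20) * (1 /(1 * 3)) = 5 /4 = 1.25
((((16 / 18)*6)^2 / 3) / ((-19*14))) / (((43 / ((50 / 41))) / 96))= -204800 / 2110311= -0.10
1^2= 1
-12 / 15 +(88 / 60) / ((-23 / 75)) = -642 / 115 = -5.58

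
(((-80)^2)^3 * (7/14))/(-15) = -26214400000/3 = -8738133333.33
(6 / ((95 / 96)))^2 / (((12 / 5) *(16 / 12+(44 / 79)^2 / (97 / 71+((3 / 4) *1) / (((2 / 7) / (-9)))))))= 1636173312768 / 140934809735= 11.61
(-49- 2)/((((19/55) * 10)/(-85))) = 47685/38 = 1254.87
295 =295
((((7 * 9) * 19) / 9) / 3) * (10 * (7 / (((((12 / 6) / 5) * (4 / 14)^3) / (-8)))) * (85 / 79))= -2863217.83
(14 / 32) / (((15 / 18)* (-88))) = -21 / 3520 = -0.01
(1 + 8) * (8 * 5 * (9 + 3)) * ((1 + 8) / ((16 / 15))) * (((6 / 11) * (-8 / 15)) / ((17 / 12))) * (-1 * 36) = 50388480 / 187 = 269457.11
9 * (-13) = -117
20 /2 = 10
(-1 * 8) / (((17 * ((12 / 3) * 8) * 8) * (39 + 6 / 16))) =-1 / 21420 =-0.00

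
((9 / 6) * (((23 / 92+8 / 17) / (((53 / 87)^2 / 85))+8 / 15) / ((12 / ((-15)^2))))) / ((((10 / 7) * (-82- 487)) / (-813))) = 476438506299 / 102292544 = 4657.61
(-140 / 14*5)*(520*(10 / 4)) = -65000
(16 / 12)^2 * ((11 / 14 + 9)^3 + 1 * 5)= 1723382 / 1029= 1674.81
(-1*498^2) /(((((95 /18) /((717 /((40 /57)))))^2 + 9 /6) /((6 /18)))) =-61963118381016 /1124332643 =-55111.02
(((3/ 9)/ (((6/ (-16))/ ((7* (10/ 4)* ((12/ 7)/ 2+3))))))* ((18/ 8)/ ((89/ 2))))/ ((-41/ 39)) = 10530/ 3649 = 2.89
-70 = -70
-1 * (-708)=708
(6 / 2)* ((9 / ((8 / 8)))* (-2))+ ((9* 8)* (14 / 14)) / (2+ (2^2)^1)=-42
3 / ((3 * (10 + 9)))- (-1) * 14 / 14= 20 / 19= 1.05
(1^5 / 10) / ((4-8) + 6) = 1 / 20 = 0.05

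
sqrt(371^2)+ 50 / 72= 13381 / 36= 371.69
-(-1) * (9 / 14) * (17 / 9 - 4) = -1.36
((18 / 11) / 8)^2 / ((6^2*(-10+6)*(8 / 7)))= -0.00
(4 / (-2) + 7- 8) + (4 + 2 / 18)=10 / 9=1.11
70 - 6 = 64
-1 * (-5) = 5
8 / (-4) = -2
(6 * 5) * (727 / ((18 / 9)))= 10905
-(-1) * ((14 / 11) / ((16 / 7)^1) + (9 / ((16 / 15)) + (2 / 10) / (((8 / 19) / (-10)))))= 747 / 176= 4.24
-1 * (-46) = 46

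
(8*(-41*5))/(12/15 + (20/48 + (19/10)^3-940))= 4920000/2795773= 1.76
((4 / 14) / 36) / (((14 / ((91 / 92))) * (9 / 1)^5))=13 / 1368992016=0.00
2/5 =0.40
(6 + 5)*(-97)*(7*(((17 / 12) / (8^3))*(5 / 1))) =-634865 / 6144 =-103.33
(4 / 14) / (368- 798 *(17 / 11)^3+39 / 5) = -13310 / 119713447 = -0.00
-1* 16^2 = -256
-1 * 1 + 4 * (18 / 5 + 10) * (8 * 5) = 2175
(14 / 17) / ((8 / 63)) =441 / 68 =6.49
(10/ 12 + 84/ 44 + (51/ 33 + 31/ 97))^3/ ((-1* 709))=-25664543546473/ 186034394296872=-0.14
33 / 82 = 0.40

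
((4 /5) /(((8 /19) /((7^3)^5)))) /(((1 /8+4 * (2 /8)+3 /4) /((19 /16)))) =1713869705089423 /300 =5712899016964.74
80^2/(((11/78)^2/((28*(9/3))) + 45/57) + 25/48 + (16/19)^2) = 147592972800/46576769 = 3168.81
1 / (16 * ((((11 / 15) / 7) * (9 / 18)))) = 105 / 88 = 1.19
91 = 91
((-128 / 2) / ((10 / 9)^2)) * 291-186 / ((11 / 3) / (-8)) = -4036896 / 275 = -14679.62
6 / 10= 3 / 5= 0.60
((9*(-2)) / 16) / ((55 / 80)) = -18 / 11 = -1.64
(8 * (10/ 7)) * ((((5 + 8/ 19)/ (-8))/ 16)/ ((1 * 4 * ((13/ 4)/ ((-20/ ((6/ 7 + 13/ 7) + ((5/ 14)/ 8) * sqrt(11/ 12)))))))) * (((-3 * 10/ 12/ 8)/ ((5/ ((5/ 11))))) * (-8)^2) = -79104000/ 158546531 + 4120000 * sqrt(33)/ 3012384089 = -0.49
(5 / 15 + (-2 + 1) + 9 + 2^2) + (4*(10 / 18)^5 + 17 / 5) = 4707688 / 295245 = 15.95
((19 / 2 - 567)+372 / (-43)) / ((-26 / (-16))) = -348.40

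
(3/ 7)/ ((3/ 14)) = 2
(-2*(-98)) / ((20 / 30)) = 294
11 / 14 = 0.79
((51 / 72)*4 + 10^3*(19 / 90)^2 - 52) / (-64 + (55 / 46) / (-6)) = 34270 / 478413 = 0.07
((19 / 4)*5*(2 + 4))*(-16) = -2280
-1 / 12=-0.08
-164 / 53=-3.09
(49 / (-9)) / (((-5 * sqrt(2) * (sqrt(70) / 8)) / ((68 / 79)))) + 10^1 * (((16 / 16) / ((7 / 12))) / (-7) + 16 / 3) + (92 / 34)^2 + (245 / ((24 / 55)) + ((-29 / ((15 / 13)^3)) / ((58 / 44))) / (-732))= 1904 * sqrt(35) / 17775 + 43358983815173 / 69969501000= 620.32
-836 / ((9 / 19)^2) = -3725.88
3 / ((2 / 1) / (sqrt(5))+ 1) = 15 - 6 * sqrt(5) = 1.58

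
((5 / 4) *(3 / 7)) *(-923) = -13845 / 28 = -494.46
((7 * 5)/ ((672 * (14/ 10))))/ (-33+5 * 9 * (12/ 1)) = 25/ 340704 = 0.00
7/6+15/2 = 26/3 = 8.67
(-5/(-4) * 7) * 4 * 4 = 140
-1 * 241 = -241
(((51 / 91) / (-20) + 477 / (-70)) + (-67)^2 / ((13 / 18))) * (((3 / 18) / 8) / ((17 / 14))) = 106.52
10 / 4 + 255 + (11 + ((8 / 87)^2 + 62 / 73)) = 297660269 / 1105074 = 269.36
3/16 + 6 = 99/16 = 6.19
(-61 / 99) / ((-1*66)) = 61 / 6534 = 0.01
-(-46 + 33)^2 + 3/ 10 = -1687/ 10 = -168.70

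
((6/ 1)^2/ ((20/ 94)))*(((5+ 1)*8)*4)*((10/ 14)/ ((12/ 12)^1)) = 162432/ 7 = 23204.57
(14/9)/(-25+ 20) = -14/45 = -0.31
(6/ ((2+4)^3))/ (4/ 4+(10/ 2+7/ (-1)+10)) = 1/ 324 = 0.00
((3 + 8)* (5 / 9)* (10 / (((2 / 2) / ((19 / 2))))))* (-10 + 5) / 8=-26125 / 72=-362.85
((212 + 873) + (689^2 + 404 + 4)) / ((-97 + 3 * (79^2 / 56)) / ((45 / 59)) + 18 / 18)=1200059280 / 786689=1525.46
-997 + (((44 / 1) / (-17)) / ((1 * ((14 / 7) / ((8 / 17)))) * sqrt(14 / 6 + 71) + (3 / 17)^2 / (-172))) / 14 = -68524569938106739 / 68730762223039 - 27179737904 * sqrt(165) / 68730762223039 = -997.01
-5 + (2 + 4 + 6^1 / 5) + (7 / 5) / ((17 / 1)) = 194 / 85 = 2.28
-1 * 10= -10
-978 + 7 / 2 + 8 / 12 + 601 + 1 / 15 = -11183 / 30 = -372.77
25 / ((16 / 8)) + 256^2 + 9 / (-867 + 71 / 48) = 5446424001 / 83090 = 65548.49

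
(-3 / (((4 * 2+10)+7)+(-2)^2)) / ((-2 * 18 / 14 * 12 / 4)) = 7 / 522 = 0.01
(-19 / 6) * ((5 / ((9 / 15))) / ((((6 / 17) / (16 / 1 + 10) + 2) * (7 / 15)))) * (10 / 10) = -104975 / 3738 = -28.08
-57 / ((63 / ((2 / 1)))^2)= -76 / 1323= -0.06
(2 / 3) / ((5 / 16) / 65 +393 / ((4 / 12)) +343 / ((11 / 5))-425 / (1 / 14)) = -4576 / 31677951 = -0.00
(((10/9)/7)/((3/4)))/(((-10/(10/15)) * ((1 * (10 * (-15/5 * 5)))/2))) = 8/42525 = 0.00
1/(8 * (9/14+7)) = 7/428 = 0.02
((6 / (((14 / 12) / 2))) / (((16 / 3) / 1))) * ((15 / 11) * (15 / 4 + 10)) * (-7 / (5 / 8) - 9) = -40905 / 56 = -730.45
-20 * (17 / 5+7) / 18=-104 / 9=-11.56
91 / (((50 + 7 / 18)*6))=0.30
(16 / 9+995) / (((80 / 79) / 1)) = 708709 / 720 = 984.32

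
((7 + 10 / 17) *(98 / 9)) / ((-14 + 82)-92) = -2107 / 612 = -3.44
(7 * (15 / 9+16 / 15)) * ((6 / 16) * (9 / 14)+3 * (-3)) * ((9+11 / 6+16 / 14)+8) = -3749491 / 1120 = -3347.76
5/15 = 1/3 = 0.33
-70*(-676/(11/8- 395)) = -120.22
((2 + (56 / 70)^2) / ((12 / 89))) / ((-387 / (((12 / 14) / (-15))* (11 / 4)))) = 10769 / 1354500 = 0.01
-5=-5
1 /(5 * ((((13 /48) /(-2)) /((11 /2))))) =-528 /65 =-8.12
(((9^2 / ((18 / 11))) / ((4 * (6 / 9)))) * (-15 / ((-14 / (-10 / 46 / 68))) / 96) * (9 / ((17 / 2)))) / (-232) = 66825 / 22107602944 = 0.00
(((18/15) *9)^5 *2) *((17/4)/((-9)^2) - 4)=-3625136208/3125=-1160043.59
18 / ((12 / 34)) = 51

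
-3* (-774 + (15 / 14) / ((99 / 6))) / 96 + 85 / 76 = 1184627 / 46816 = 25.30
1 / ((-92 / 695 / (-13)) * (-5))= -1807 / 92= -19.64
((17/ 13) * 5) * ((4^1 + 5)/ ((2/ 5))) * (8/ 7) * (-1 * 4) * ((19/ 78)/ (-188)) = 48450/ 55601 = 0.87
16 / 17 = 0.94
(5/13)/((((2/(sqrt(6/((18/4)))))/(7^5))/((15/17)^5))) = 21271359375*sqrt(3)/18458141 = 1996.03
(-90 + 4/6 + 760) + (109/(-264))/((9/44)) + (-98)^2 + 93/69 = 10274.00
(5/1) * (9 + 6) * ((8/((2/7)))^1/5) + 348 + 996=1764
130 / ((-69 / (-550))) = 71500 / 69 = 1036.23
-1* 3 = -3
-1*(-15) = 15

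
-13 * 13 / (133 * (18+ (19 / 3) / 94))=-47658 / 677635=-0.07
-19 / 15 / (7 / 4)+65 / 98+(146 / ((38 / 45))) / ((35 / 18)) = 88.86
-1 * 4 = -4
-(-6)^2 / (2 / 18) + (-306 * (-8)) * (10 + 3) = 31500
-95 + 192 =97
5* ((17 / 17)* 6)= 30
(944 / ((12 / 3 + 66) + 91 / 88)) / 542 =41536 / 1694021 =0.02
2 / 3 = 0.67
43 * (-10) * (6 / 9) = -860 / 3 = -286.67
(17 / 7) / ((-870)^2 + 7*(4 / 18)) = 153 / 47684798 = 0.00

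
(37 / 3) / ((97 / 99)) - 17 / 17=1124 / 97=11.59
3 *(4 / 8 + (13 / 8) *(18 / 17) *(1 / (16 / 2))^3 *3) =53277 / 34816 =1.53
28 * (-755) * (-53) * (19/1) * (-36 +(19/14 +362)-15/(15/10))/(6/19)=21393659615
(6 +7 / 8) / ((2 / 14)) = 385 / 8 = 48.12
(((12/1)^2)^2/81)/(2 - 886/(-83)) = 5312/263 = 20.20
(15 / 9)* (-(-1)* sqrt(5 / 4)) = 1.86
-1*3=-3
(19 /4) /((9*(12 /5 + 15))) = 95 /3132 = 0.03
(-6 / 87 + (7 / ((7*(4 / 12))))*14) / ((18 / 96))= 19456 / 87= 223.63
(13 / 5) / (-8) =-0.32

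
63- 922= -859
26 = 26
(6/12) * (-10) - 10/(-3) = -5/3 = -1.67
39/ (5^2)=39/ 25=1.56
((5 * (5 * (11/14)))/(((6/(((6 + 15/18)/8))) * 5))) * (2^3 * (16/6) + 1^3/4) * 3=83435/2304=36.21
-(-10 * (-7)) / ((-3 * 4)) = 35 / 6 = 5.83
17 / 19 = 0.89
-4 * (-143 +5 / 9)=5128 / 9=569.78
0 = 0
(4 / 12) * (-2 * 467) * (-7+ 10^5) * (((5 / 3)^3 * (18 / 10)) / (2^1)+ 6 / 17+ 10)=-23052619537 / 51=-452012147.78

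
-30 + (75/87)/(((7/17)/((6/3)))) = -25.81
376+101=477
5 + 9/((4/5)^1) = 65/4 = 16.25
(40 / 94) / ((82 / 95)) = 950 / 1927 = 0.49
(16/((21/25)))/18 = 200/189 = 1.06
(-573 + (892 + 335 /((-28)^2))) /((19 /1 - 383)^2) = 250431 /103876864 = 0.00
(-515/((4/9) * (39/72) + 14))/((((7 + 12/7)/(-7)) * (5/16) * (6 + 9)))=1453536/234545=6.20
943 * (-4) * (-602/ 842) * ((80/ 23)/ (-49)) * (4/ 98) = -1128320/ 144403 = -7.81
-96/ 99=-32/ 33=-0.97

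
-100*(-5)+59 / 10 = 5059 / 10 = 505.90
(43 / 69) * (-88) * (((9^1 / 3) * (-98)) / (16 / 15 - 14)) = -2781240 / 2231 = -1246.63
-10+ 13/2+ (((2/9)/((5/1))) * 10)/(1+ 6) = -433/126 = -3.44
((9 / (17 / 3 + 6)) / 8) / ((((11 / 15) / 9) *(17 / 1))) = 729 / 10472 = 0.07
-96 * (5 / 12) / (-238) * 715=14300 / 119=120.17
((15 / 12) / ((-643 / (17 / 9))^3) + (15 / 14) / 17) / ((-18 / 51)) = -5814086428855 / 32558900371704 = -0.18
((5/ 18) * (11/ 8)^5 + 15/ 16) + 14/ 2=5486983/ 589824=9.30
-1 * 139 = -139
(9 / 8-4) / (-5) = 23 / 40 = 0.58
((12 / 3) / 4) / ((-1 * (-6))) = 1 / 6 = 0.17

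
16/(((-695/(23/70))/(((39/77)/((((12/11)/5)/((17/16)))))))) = -5083/272440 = -0.02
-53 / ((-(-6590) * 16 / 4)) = -53 / 26360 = -0.00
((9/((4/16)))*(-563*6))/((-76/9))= 14400.95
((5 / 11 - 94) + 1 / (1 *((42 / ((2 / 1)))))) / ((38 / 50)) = -539950 / 4389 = -123.02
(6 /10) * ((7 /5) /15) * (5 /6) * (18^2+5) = 2303 /150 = 15.35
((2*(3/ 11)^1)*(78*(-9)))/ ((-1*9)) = 468/ 11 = 42.55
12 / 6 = 2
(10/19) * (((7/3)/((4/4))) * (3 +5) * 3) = 560/19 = 29.47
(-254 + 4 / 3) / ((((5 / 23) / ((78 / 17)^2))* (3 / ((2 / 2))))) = -11785384 / 1445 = -8155.98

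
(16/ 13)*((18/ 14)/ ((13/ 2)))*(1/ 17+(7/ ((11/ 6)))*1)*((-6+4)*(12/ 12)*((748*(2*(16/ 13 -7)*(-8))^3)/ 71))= -2886451200000000/ 184532621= -15641956.33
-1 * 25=-25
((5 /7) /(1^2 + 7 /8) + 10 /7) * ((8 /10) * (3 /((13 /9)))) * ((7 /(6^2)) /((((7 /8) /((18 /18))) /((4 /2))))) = 608 /455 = 1.34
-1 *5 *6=-30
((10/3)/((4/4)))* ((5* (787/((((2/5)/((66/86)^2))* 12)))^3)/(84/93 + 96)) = 752895208021628615625/4861279897394176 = 154875.92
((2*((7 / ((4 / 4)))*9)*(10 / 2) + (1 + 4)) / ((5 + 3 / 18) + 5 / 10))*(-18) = -34290 / 17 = -2017.06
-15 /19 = -0.79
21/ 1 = 21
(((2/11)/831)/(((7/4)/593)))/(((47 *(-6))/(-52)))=123344/9022167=0.01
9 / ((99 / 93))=93 / 11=8.45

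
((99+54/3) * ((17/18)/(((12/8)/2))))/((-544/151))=-1963/48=-40.90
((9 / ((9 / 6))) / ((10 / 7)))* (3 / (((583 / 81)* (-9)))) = -567 / 2915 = -0.19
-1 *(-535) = 535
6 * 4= 24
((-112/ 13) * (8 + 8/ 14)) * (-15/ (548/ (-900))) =-3240000/ 1781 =-1819.20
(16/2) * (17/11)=12.36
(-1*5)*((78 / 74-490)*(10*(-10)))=-9045500 / 37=-244472.97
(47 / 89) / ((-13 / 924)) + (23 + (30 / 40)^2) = -258659 / 18512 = -13.97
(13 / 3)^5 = 371293 / 243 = 1527.95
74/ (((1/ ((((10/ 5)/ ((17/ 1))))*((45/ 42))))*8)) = 555/ 476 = 1.17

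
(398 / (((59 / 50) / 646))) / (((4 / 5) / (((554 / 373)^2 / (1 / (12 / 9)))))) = 19727639732000 / 24625833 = 801095.33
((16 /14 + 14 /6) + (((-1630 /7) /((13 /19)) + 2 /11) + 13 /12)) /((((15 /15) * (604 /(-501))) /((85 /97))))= 57221279965 /234586352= 243.92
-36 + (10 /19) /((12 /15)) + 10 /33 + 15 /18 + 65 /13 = -6104 /209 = -29.21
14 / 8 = 7 / 4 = 1.75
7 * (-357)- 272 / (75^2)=-14057147 / 5625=-2499.05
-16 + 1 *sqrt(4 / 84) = -16 + sqrt(21) / 21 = -15.78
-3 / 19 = -0.16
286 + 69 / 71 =20375 / 71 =286.97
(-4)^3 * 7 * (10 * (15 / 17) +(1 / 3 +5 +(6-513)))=11260480 / 51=220793.73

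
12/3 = 4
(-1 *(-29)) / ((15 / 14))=406 / 15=27.07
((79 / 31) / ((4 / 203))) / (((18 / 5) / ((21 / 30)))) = 112259 / 4464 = 25.15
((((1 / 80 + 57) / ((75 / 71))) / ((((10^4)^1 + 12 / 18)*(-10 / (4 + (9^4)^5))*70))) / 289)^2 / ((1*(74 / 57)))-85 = 35340449291422690015589924006420701283506589094217 / 436158038830253734400000000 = 81026706251255570267291.88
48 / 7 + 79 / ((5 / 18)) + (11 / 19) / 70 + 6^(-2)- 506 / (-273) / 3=10094283 / 34580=291.91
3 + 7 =10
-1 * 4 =-4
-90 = -90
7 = 7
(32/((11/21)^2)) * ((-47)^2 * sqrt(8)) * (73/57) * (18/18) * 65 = 98611880640 * sqrt(2)/2299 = 60660399.74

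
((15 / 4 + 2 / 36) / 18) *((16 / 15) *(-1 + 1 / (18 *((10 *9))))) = -221803 / 984150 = -0.23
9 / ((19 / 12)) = 108 / 19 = 5.68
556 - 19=537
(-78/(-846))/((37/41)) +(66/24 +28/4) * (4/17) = 212524/88689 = 2.40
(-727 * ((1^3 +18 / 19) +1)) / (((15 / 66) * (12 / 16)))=-3582656 / 285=-12570.72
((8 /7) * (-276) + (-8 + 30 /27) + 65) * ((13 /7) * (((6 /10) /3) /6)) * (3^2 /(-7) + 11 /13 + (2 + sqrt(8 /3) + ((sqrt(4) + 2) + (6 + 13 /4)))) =-9710389 /41160 -210743 * sqrt(6) /19845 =-261.93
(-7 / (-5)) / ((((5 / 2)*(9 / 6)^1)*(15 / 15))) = 28 / 75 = 0.37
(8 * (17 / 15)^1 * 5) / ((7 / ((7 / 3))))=136 / 9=15.11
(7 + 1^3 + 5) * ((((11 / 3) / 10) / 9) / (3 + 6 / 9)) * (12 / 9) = 26 / 135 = 0.19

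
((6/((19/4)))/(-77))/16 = -3/2926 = -0.00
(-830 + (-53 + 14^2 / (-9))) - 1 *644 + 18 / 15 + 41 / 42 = -974359 / 630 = -1546.60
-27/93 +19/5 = 544/155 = 3.51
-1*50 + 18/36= -99/2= -49.50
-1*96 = -96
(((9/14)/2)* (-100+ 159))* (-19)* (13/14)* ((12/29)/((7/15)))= -5902065/19894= -296.68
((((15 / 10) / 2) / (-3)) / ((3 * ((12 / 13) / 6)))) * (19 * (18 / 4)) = -741 / 16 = -46.31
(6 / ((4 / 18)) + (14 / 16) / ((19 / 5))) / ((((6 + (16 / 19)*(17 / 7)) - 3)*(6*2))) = 28973 / 64416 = 0.45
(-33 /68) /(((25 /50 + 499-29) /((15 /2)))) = -495 /63988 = -0.01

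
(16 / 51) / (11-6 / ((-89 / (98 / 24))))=2848 / 102357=0.03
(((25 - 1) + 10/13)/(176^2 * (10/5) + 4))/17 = 161/6846138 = 0.00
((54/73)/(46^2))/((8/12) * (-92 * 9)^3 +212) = -27/29228601476504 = -0.00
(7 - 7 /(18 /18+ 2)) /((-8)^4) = 7 /6144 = 0.00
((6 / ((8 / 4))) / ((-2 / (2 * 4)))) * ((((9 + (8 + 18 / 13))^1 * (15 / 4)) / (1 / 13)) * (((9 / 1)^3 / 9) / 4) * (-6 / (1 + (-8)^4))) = 318.95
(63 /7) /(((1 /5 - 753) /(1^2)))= -45 /3764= -0.01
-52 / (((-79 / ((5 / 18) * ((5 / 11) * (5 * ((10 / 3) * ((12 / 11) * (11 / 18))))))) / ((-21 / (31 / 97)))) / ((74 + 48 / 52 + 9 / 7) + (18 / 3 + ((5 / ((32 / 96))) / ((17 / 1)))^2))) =-1058504740000 / 210205017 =-5035.58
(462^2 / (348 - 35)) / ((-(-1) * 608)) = 53361 / 47576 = 1.12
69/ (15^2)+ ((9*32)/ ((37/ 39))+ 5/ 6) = 563709/ 1850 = 304.71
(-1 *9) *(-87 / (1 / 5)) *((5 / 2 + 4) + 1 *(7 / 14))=27405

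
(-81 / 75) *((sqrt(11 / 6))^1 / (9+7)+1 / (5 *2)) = -27 / 250 - 9 *sqrt(66) / 800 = -0.20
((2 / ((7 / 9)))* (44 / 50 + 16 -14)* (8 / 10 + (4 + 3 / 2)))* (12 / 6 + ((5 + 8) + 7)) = 128304 / 125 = 1026.43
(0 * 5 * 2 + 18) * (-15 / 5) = -54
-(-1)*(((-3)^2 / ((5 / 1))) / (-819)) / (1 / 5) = -1 / 91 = -0.01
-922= -922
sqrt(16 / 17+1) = sqrt(561) / 17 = 1.39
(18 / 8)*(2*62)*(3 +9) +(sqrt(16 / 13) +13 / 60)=4*sqrt(13) / 13 +200893 / 60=3349.33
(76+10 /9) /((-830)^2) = 347 /3100050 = 0.00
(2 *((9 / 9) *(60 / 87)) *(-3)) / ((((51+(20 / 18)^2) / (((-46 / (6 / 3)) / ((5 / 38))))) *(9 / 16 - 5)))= -27184896 / 8711629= -3.12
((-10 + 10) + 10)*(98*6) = 5880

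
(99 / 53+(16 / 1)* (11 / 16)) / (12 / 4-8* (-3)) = 682 / 1431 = 0.48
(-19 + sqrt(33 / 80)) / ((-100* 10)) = 19 / 1000 - sqrt(165) / 20000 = 0.02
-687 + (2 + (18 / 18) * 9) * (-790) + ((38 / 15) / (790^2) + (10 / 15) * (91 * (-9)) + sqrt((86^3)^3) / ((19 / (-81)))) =-4430766096 * sqrt(86) / 19 - 46447082231 / 4680750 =-2162601208.11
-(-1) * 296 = 296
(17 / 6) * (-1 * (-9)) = 51 / 2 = 25.50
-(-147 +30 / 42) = 1024 / 7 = 146.29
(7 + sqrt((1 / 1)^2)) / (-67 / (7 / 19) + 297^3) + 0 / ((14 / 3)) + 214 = 19622220494 / 91692619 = 214.00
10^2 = 100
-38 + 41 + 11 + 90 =104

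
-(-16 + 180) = -164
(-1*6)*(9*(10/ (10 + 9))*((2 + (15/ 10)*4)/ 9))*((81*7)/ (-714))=6480/ 323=20.06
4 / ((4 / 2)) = 2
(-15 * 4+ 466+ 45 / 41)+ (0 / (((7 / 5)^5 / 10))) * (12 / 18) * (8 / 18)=407.10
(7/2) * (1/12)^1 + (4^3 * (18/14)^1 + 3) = 14377/168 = 85.58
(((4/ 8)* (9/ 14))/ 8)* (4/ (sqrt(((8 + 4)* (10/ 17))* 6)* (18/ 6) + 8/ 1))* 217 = -4743/ 5392 + 2511* sqrt(85)/ 10784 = 1.27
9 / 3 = 3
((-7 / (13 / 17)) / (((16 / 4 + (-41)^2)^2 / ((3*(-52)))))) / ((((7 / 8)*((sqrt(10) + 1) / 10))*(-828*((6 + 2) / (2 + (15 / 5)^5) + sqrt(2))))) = -13328 / (7836261*(1 + sqrt(10))*(8 + 245*sqrt(2))) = -0.00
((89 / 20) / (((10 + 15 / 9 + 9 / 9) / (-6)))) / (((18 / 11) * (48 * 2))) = -979 / 72960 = -0.01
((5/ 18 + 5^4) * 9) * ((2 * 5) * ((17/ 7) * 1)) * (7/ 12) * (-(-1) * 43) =41137025/ 12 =3428085.42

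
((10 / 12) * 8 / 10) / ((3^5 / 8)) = 16 / 729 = 0.02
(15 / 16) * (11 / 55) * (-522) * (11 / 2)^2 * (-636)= 15064137 / 8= 1883017.12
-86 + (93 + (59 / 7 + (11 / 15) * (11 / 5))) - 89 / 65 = 106966 / 6825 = 15.67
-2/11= -0.18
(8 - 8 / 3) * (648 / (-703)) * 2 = -6912 / 703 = -9.83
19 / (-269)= -19 / 269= -0.07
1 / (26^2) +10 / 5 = 1353 / 676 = 2.00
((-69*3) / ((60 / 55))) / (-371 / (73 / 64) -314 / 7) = 387849 / 756520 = 0.51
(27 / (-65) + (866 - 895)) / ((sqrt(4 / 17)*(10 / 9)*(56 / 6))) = -5.85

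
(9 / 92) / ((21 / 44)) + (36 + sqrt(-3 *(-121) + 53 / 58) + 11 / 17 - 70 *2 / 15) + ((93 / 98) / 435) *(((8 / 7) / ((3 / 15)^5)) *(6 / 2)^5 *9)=17086.15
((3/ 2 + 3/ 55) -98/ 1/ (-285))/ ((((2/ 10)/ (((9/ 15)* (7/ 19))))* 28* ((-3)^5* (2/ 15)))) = -11903/ 5146416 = -0.00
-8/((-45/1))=8/45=0.18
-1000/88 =-125/11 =-11.36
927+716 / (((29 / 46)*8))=31000 / 29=1068.97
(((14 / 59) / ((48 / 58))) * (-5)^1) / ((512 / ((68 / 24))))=-17255 / 2174976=-0.01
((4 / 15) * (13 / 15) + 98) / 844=0.12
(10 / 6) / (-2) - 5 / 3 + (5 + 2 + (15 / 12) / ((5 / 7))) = 25 / 4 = 6.25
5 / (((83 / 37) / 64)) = 11840 / 83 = 142.65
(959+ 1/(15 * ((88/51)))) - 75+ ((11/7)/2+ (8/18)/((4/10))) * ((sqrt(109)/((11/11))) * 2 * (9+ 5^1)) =478 * sqrt(109)/9+ 388977/440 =1438.53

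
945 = 945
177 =177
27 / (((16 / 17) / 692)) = 19851.75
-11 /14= -0.79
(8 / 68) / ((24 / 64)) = 16 / 51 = 0.31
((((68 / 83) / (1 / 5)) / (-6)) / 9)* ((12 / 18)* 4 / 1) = -1360 / 6723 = -0.20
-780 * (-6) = 4680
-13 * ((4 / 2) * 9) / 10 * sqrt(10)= -117 * sqrt(10) / 5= -74.00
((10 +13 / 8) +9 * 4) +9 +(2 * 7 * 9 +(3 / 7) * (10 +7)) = 10635 / 56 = 189.91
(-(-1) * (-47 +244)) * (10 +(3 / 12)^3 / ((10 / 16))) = 78997 / 40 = 1974.92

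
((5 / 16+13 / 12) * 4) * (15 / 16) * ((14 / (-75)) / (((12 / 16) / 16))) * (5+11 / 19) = -99428 / 855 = -116.29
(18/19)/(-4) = -9/38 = -0.24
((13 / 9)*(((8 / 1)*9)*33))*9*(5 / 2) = 77220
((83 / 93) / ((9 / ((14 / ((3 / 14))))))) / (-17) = -0.38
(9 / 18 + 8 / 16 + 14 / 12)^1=13 / 6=2.17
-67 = -67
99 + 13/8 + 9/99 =8863/88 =100.72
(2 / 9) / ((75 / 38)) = 76 / 675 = 0.11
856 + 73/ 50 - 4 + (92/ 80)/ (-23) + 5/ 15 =256123/ 300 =853.74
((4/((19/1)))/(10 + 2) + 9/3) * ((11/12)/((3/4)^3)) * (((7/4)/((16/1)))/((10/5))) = 0.36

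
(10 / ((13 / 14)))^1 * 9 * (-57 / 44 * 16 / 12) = -167.41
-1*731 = -731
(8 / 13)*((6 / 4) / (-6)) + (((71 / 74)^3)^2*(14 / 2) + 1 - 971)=-2059315128262901 / 2134684372288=-964.69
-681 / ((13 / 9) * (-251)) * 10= 61290 / 3263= 18.78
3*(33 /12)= 33 /4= 8.25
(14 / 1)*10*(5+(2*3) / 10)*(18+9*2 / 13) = 197568 / 13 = 15197.54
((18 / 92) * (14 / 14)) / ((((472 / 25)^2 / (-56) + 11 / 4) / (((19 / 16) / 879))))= -83125 / 1136950168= -0.00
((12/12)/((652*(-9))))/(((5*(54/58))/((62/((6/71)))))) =-63829/2376540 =-0.03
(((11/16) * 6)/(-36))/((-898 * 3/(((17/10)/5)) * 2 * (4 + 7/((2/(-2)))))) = -187/77587200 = -0.00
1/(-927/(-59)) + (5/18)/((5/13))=1457/1854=0.79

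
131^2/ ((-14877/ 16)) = -274576/ 14877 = -18.46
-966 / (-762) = 161 / 127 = 1.27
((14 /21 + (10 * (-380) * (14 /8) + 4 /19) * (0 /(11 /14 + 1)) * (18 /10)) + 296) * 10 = 8900 /3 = 2966.67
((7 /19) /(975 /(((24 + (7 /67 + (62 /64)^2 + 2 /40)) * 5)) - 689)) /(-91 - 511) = 8607887 /9581680154462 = 0.00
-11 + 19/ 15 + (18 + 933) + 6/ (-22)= 155264/ 165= 940.99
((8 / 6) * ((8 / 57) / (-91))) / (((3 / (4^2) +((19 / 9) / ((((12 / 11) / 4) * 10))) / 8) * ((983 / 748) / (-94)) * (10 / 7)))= 26999808 / 74539907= 0.36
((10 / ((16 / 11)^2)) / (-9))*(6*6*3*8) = -1815 / 4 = -453.75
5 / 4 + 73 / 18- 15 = -349 / 36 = -9.69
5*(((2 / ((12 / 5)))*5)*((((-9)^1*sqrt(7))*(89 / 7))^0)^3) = 125 / 6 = 20.83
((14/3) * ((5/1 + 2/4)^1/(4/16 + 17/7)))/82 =1078/9225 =0.12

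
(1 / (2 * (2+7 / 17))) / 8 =17 / 656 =0.03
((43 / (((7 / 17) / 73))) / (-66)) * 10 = -266815 / 231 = -1155.04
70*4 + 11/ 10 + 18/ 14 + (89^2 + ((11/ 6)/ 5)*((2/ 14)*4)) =344551/ 42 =8203.60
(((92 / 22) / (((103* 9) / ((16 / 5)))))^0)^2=1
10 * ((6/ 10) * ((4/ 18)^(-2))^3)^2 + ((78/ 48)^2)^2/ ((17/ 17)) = 5083731799463/ 20480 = 248229091.77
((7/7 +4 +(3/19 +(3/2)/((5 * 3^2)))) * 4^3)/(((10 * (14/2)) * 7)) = 47344/69825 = 0.68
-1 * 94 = -94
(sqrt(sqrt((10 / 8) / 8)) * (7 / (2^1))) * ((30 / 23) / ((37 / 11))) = 1155 * 2^(3 / 4) * 5^(1 / 4) / 3404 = 0.85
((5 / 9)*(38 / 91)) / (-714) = -95 / 292383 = -0.00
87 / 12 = 29 / 4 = 7.25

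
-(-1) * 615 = 615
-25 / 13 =-1.92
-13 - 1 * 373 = -386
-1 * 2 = -2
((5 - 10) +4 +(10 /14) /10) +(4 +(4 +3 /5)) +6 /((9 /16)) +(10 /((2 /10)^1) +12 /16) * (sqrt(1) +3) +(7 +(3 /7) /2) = 23998 /105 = 228.55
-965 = -965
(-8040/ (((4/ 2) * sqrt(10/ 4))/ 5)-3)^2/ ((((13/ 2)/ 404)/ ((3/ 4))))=14616720 * sqrt(10)/ 13 + 97932029454/ 13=7536788583.16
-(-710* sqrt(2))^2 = -1008200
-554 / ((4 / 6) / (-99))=82269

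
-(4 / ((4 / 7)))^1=-7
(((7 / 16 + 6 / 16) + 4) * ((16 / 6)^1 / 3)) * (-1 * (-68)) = 2618 / 9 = 290.89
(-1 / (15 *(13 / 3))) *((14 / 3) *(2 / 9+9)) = -1162 / 1755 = -0.66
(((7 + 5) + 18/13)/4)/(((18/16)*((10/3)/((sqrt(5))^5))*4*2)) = 145*sqrt(5)/52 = 6.24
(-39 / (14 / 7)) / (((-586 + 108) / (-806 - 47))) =-33267 / 956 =-34.80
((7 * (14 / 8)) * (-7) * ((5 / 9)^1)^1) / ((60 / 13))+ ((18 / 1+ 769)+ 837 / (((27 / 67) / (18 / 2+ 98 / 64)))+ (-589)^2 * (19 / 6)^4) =90480892301 / 2592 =34907751.66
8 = 8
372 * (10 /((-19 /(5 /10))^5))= -465 /9904396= -0.00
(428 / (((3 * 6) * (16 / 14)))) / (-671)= -749 / 24156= -0.03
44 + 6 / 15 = 222 / 5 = 44.40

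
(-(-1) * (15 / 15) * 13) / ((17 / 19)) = 14.53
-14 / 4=-3.50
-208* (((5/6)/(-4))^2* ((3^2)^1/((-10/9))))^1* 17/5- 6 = 1941/8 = 242.62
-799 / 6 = -133.17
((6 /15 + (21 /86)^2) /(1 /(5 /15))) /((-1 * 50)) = -16997 /5547000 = -0.00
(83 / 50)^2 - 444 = -441.24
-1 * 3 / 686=-3 / 686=-0.00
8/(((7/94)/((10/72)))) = 940/63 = 14.92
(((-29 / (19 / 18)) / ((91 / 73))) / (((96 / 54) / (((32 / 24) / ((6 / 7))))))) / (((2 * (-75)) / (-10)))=-6351 / 4940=-1.29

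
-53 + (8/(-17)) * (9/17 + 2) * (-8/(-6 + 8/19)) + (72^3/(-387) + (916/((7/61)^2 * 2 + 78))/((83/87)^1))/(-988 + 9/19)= -53.74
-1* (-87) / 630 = 29 / 210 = 0.14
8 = 8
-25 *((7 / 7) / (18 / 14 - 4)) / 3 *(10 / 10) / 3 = 175 / 171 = 1.02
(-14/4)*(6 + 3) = -63/2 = -31.50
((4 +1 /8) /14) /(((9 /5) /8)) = 55 /42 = 1.31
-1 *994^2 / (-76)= 247009 / 19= 13000.47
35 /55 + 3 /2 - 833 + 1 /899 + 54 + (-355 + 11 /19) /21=-894819295 /1127346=-793.74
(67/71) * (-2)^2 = 268/71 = 3.77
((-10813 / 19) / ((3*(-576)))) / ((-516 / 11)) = -118943 / 16941312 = -0.01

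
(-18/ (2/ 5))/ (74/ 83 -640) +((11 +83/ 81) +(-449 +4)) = -206674859/ 477414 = -432.90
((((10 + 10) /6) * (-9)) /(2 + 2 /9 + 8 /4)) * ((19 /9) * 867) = -13005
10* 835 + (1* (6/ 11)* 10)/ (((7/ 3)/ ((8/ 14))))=4501370/ 539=8351.34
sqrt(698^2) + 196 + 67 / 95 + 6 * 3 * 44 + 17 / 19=8438 / 5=1687.60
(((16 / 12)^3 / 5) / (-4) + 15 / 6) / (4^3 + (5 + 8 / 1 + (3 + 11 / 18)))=643 / 21765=0.03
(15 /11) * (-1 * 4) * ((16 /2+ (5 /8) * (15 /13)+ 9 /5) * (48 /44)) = -98478 /1573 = -62.61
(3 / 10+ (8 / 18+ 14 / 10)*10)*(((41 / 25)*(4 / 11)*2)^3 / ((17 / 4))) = 119060200448 / 15909609375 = 7.48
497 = 497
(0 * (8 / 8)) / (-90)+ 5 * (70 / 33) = 350 / 33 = 10.61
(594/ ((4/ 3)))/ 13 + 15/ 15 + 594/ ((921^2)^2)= 24436786377323/ 692864172078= 35.27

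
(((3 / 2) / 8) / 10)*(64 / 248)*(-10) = -3 / 62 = -0.05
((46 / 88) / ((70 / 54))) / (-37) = -621 / 56980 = -0.01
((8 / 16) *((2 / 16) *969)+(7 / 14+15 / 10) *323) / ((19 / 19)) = 11305 / 16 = 706.56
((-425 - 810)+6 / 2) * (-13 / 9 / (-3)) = -16016 / 27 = -593.19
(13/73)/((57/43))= 559/4161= 0.13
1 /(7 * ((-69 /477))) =-159 /161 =-0.99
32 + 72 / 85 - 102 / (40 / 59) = -7997 / 68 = -117.60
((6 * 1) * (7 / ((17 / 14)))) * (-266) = -156408 / 17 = -9200.47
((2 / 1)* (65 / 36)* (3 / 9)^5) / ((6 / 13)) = 845 / 26244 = 0.03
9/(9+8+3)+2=49/20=2.45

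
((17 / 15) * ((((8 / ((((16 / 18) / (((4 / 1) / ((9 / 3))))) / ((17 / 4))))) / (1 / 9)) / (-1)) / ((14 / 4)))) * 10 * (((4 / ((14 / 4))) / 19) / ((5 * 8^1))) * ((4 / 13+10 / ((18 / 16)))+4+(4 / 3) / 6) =-362984 / 12103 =-29.99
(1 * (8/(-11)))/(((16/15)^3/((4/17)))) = -3375/23936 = -0.14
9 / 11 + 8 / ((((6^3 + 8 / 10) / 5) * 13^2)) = 412741 / 503789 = 0.82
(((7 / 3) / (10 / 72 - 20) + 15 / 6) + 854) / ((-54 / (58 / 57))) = -11838061 / 733590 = -16.14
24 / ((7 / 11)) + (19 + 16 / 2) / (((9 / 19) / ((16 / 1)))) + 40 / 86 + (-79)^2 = 2164545 / 301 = 7191.18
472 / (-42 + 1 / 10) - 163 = -73017 / 419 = -174.26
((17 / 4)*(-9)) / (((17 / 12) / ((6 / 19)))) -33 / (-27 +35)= -1923 / 152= -12.65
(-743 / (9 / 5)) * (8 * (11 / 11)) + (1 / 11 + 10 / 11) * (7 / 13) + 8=-385361 / 117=-3293.68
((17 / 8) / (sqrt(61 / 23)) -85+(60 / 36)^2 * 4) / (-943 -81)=665 / 9216 -17 * sqrt(1403) / 499712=0.07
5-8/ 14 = 31/ 7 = 4.43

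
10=10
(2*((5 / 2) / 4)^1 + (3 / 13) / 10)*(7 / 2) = 2317 / 520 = 4.46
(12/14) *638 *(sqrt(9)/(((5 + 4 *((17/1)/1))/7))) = 157.32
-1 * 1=-1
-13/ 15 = -0.87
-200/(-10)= 20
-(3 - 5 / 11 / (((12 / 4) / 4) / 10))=101 / 33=3.06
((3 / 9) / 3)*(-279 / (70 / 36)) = -558 / 35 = -15.94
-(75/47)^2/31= -5625/68479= -0.08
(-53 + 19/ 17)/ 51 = -1.02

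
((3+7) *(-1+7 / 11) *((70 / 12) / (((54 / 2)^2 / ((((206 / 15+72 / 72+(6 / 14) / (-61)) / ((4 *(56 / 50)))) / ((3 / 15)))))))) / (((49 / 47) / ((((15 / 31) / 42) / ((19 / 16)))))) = -27707087500 / 6225869493459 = -0.00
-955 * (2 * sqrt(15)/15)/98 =-191 * sqrt(15)/147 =-5.03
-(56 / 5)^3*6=-1053696 / 125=-8429.57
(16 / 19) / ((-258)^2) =4 / 316179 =0.00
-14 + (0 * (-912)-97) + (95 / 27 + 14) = -2524 / 27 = -93.48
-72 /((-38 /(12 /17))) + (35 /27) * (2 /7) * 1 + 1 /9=15863 /8721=1.82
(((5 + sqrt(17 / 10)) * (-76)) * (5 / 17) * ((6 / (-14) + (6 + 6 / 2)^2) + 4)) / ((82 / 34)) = -4941.16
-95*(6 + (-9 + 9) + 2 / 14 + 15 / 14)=-9595 / 14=-685.36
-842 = -842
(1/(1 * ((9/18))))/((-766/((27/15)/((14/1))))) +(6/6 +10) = 294901/26810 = 11.00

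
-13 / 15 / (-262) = 13 / 3930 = 0.00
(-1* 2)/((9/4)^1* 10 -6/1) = -4/33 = -0.12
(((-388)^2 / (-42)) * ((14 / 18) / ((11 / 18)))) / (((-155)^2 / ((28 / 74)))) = -2107616 / 29334525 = -0.07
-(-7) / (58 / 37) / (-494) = -0.01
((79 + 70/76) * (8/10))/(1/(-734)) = -4458316/95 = -46929.64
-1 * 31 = -31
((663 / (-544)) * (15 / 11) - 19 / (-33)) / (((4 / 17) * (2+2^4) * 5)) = -19499 / 380160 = -0.05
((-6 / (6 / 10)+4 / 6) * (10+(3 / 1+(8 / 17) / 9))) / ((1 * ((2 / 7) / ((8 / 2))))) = -782824 / 459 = -1705.50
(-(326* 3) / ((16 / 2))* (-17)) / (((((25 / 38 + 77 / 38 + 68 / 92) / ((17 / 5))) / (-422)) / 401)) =-307373233191 / 880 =-349287764.99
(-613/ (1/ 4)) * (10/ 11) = -24520/ 11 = -2229.09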